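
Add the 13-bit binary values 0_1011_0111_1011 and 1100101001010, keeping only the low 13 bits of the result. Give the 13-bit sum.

0010011000101

  0101101111011
+ 1100101001010
= 0010011000101  (discard carry-out 1)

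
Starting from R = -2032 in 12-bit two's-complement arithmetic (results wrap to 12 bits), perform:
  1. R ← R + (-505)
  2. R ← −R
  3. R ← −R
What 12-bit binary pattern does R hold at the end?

011000010111

Start: R = -2032 = 100000010000.
R = -2032 + (-505) = -2537; wraps to 1559 = 011000010111
R = −(1559) = -1559 = 100111101001
R = −(-1559) = 1559 = 011000010111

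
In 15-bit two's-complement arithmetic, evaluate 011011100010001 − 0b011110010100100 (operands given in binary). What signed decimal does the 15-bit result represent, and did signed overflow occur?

-1427; no overflow

011011100010001 = 14097 (signed)
0b011110010100100 → 011110010100100 = 15524 (signed)
Subtract via negate-and-add: invert 011110010100100 + 1 = 100001101011100 (i.e. -15524).
  011011100010001
+ 100001101011100
= 111101001101101
Result 111101001101101: MSB = 1 → 31341 − 32768 = -1427.
Addends (after negating the subtrahend) have opposite signs, so signed overflow cannot occur.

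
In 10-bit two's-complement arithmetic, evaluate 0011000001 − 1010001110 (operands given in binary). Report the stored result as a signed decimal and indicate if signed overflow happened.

-461; overflow

0011000001 = 193 (signed)
1010001110 = -370 (signed)
Subtract via negate-and-add: invert 1010001110 + 1 = 0101110010 (i.e. 370).
  0011000001
+ 0101110010
= 1000110011
Result 1000110011: MSB = 1 → 563 − 1024 = -461.
Both addends (after negating the subtrahend) are non-negative but the stored result is negative: signed overflow. The true value 193 − (-370) = 563 lies outside [-512, 511].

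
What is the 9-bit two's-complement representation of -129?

101111111

|-129| = 129 = 010000001 in 9 bits.
Invert the bits: 101111110. Add 1: 101111111.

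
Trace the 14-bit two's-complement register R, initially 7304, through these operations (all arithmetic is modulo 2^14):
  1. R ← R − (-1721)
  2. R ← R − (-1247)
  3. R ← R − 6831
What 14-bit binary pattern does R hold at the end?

00110101110001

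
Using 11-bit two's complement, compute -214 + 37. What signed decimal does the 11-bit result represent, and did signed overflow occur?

-214 → 11100101010
37 → 00000100101
  11100101010
+ 00000100101
= 11101001111
Result 11101001111: MSB = 1 → 1871 − 2048 = -177.
Addends have opposite signs, so signed overflow cannot occur.

-177; no overflow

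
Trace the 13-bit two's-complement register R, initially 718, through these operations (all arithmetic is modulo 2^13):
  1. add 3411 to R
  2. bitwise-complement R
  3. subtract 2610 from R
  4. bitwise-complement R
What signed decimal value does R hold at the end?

-1453

Start: R = 718 = 0001011001110.
R = 718 + 3411 = 4129; wraps to -4063 = 1000000100001
R = NOT 1000000100001 = 0111111011110 = 4062
R = 4062 − 2610 = 1452 = 0010110101100
R = NOT 0010110101100 = 1101001010011 = -1453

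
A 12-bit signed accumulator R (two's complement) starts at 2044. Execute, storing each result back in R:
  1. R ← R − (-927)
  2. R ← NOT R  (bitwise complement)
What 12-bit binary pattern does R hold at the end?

Start: R = 2044 = 011111111100.
R = 2044 − (-927) = 2971; wraps to -1125 = 101110011011
R = NOT 101110011011 = 010001100100 = 1124

010001100100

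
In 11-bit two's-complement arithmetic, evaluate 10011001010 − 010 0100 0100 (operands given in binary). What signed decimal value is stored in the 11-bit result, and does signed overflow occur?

10011001010 = -822 (signed)
010 0100 0100 → 01001000100 = 580 (signed)
Subtract via negate-and-add: invert 01001000100 + 1 = 10110111100 (i.e. -580).
  10011001010
+ 10110111100
= 01010000110  (discard carry-out 1)
Result 01010000110: MSB = 0 → value 646.
Both addends (after negating the subtrahend) are negative but the stored result is non-negative: signed overflow. The true value -822 − 580 = -1402 lies outside [-1024, 1023].

646; overflow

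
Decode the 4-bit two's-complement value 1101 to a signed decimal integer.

-3

MSB is 1, so the value is negative.
Unsigned reading: 13. Subtract 2^4 = 16: 13 − 16 = -3.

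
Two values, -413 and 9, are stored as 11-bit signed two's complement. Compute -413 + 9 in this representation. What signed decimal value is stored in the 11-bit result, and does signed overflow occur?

-413 → 11001100011
9 → 00000001001
  11001100011
+ 00000001001
= 11001101100
Result 11001101100: MSB = 1 → 1644 − 2048 = -404.
Addends have opposite signs, so signed overflow cannot occur.

-404; no overflow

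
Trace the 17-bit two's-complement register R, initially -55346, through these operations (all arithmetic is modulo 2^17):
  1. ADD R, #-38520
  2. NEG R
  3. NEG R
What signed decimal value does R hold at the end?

Start: R = -55346 = 10010011111001110.
R = -55346 + (-38520) = -93866; wraps to 37206 = 01001000101010110
R = −(37206) = -37206 = 10110111010101010
R = −(-37206) = 37206 = 01001000101010110

37206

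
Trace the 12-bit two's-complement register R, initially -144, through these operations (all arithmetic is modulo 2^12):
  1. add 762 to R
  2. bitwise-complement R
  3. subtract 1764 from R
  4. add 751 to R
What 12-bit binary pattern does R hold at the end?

100110100000

Start: R = -144 = 111101110000.
R = -144 + 762 = 618 = 001001101010
R = NOT 001001101010 = 110110010101 = -619
R = -619 − 1764 = -2383; wraps to 1713 = 011010110001
R = 1713 + 751 = 2464; wraps to -1632 = 100110100000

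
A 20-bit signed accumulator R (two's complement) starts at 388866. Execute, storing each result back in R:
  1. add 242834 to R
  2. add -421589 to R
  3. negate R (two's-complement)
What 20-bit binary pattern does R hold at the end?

Start: R = 388866 = 01011110111100000010.
R = 388866 + 242834 = 631700; wraps to -416876 = 10011010001110010100
R = -416876 + (-421589) = -838465; wraps to 210111 = 00110011010010111111
R = −(210111) = -210111 = 11001100101101000001

11001100101101000001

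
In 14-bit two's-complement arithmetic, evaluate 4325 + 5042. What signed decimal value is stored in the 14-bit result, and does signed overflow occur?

-7017; overflow

4325 → 01000011100101
5042 → 01001110110010
  01000011100101
+ 01001110110010
= 10010010010111
Result 10010010010111: MSB = 1 → 9367 − 16384 = -7017.
Both addends are non-negative but the stored result is negative: signed overflow. The true value 4325 + 5042 = 9367 lies outside [-8192, 8191].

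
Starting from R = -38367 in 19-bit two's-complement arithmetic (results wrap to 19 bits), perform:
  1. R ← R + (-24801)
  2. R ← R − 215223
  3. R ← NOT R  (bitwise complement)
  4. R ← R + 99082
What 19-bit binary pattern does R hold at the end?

Start: R = -38367 = 1110110101000100001.
R = -38367 + (-24801) = -63168 = 1110000100101000000
R = -63168 − 215223 = -278391; wraps to 245897 = 0111100000010001001
R = NOT 0111100000010001001 = 1000011111101110110 = -245898
R = -245898 + 99082 = -146816 = 1011100001010000000

1011100001010000000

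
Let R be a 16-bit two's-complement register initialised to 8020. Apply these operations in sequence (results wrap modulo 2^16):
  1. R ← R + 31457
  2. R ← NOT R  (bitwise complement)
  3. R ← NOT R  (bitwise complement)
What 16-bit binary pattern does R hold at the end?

1001101000110101

Start: R = 8020 = 0001111101010100.
R = 8020 + 31457 = 39477; wraps to -26059 = 1001101000110101
R = NOT 1001101000110101 = 0110010111001010 = 26058
R = NOT 0110010111001010 = 1001101000110101 = -26059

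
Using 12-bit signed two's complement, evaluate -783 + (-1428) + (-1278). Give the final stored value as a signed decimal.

607

-783 + (-1428) = -2211 → wraps to 1885 (011101011101)
1885 + (-1278) = 607 (001001011111)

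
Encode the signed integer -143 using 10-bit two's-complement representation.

1101110001

|-143| = 143 = 0010001111 in 10 bits.
Invert the bits: 1101110000. Add 1: 1101110001.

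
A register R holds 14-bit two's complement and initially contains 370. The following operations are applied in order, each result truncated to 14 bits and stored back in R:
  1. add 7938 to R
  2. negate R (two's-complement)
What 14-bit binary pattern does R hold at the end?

01111110001100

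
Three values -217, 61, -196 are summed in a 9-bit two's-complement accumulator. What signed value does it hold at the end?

160

-217 + 61 = -156 (101100100)
-156 + (-196) = -352 → wraps to 160 (010100000)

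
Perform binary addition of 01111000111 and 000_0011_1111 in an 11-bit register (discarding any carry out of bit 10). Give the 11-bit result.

  01111000111
+ 00000111111
= 10000000110

10000000110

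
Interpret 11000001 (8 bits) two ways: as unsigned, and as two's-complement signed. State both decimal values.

unsigned = 193, signed = -63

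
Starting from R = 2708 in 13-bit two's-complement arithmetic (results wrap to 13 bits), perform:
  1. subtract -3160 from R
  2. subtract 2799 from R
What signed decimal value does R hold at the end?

Start: R = 2708 = 0101010010100.
R = 2708 − (-3160) = 5868; wraps to -2324 = 1011011101100
R = -2324 − 2799 = -5123; wraps to 3069 = 0101111111101

3069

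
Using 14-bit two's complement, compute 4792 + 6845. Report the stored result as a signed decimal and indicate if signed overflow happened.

-4747; overflow

4792 → 01001010111000
6845 → 01101010111101
  01001010111000
+ 01101010111101
= 10110101110101
Result 10110101110101: MSB = 1 → 11637 − 16384 = -4747.
Both addends are non-negative but the stored result is negative: signed overflow. The true value 4792 + 6845 = 11637 lies outside [-8192, 8191].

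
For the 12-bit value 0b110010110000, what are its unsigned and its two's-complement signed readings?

Unsigned: 110010110000 = 3248.
Signed: MSB=1 → 3248 − 4096 = -848.

unsigned = 3248, signed = -848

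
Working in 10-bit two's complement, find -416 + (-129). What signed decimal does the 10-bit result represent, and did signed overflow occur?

-416 → 1001100000
-129 → 1101111111
  1001100000
+ 1101111111
= 0111011111  (discard carry-out 1)
Result 0111011111: MSB = 0 → value 479.
Both addends are negative but the stored result is non-negative: signed overflow. The true value -416 + (-129) = -545 lies outside [-512, 511].

479; overflow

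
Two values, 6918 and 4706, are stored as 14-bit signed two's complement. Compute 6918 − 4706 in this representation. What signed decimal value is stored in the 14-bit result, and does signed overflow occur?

2212; no overflow

6918 → 01101100000110
4706 → 01001001100010
Subtract via negate-and-add: invert 01001001100010 + 1 = 10110110011110 (i.e. -4706).
  01101100000110
+ 10110110011110
= 00100010100100  (discard carry-out 1)
Result 00100010100100: MSB = 0 → value 2212.
Addends (after negating the subtrahend) have opposite signs, so signed overflow cannot occur.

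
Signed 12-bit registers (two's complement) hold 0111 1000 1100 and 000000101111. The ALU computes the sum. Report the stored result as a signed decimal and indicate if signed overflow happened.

1979; no overflow

0111 1000 1100 → 011110001100 = 1932 (signed)
000000101111 = 47 (signed)
  011110001100
+ 000000101111
= 011110111011
Result 011110111011: MSB = 0 → value 1979.
Both addends are non-negative and so is the stored result: no signed overflow.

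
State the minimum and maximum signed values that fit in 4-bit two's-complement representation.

min = -8, max = 7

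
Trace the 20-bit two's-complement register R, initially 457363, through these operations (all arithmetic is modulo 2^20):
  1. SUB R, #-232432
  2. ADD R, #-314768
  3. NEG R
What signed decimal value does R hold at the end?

-375027

Start: R = 457363 = 01101111101010010011.
R = 457363 − (-232432) = 689795; wraps to -358781 = 10101000011010000011
R = -358781 + (-314768) = -673549; wraps to 375027 = 01011011100011110011
R = −(375027) = -375027 = 10100100011100001101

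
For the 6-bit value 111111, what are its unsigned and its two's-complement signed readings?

Unsigned: 111111 = 63.
Signed: MSB=1 → 63 − 64 = -1.

unsigned = 63, signed = -1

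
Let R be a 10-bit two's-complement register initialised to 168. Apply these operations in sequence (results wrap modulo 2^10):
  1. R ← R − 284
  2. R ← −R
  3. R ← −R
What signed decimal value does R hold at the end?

-116

Start: R = 168 = 0010101000.
R = 168 − 284 = -116 = 1110001100
R = −(-116) = 116 = 0001110100
R = −(116) = -116 = 1110001100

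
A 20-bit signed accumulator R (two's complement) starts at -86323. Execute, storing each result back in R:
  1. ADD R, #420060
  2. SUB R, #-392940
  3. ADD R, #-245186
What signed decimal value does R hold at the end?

Start: R = -86323 = 11101010111011001101.
R = -86323 + 420060 = 333737 = 01010001011110101001
R = 333737 − (-392940) = 726677; wraps to -321899 = 10110001011010010101
R = -321899 + (-245186) = -567085; wraps to 481491 = 01110101100011010011

481491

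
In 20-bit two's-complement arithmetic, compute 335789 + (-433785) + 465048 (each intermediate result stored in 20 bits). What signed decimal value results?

335789 + (-433785) = -97996 (11101000000100110100)
-97996 + 465048 = 367052 (01011001100111001100)

367052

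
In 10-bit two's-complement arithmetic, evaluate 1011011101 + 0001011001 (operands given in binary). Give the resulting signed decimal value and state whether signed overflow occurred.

-202; no overflow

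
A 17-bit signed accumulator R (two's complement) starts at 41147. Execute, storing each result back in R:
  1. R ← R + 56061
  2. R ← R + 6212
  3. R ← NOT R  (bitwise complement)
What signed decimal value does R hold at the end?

27651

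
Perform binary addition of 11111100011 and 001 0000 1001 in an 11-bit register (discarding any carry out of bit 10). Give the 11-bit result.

00011101100

  11111100011
+ 00100001001
= 00011101100  (discard carry-out 1)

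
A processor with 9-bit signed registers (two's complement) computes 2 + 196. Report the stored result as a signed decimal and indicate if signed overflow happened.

2 → 000000010
196 → 011000100
  000000010
+ 011000100
= 011000110
Result 011000110: MSB = 0 → value 198.
Both addends are non-negative and so is the stored result: no signed overflow.

198; no overflow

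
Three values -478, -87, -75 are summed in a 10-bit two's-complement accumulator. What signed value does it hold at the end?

384

-478 + (-87) = -565 → wraps to 459 (0111001011)
459 + (-75) = 384 (0110000000)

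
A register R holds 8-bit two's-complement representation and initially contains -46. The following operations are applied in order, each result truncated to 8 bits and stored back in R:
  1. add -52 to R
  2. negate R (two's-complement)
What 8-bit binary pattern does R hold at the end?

Start: R = -46 = 11010010.
R = -46 + (-52) = -98 = 10011110
R = −(-98) = 98 = 01100010

01100010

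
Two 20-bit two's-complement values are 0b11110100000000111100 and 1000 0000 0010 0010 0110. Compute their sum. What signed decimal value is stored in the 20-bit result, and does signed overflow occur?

0b11110100000000111100 → 11110100000000111100 = -49092 (signed)
1000 0000 0010 0010 0110 → 10000000001000100110 = -523738 (signed)
  11110100000000111100
+ 10000000001000100110
= 01110100001001100010  (discard carry-out 1)
Result 01110100001001100010: MSB = 0 → value 475746.
Both addends are negative but the stored result is non-negative: signed overflow. The true value -49092 + (-523738) = -572830 lies outside [-524288, 524287].

475746; overflow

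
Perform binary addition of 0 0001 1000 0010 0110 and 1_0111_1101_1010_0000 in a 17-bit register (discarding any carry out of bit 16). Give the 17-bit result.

11001010111000110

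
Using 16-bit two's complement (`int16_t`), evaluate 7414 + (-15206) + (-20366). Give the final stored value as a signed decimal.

7414 + (-15206) = -7792 (1110000110010000)
-7792 + (-20366) = -28158 (1001001000000010)

-28158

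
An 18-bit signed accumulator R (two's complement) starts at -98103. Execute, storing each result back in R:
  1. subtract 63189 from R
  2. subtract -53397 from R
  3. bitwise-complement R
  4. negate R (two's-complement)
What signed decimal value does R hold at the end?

Start: R = -98103 = 101000000011001001.
R = -98103 − 63189 = -161292; wraps to 100852 = 011000100111110100
R = 100852 − (-53397) = 154249; wraps to -107895 = 100101101010001001
R = NOT 100101101010001001 = 011010010101110110 = 107894
R = −(107894) = -107894 = 100101101010001010

-107894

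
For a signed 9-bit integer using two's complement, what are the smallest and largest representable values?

Minimum: −2^8 = -256.
Maximum: 2^8 − 1 = 255.

min = -256, max = 255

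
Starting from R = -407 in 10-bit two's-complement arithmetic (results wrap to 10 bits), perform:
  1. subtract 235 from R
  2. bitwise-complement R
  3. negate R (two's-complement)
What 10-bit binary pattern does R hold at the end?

Start: R = -407 = 1001101001.
R = -407 − 235 = -642; wraps to 382 = 0101111110
R = NOT 0101111110 = 1010000001 = -383
R = −(-383) = 383 = 0101111111

0101111111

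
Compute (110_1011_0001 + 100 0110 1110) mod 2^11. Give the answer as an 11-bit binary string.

01100011111

  11010110001
+ 10001101110
= 01100011111  (discard carry-out 1)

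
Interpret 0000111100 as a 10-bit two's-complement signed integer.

60

MSB is 0, so the value is non-negative: 0000111100 = 60.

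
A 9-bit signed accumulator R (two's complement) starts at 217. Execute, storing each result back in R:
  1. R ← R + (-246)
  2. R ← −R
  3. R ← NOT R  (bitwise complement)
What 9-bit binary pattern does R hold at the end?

Start: R = 217 = 011011001.
R = 217 + (-246) = -29 = 111100011
R = −(-29) = 29 = 000011101
R = NOT 000011101 = 111100010 = -30

111100010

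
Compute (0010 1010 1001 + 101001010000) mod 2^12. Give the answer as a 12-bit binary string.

110011111001

  001010101001
+ 101001010000
= 110011111001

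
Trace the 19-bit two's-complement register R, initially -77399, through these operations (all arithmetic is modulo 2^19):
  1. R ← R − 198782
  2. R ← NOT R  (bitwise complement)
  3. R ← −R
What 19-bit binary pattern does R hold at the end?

Start: R = -77399 = 1101101000110101001.
R = -77399 − 198782 = -276181; wraps to 248107 = 0111100100100101011
R = NOT 0111100100100101011 = 1000011011011010100 = -248108
R = −(-248108) = 248108 = 0111100100100101100

0111100100100101100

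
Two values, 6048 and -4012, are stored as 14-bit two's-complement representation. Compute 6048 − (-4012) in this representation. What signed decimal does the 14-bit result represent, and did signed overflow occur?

-6324; overflow

6048 → 01011110100000
-4012 → 11000001010100
Subtract via negate-and-add: invert 11000001010100 + 1 = 00111110101100 (i.e. 4012).
  01011110100000
+ 00111110101100
= 10011101001100
Result 10011101001100: MSB = 1 → 10060 − 16384 = -6324.
Both addends (after negating the subtrahend) are non-negative but the stored result is negative: signed overflow. The true value 6048 − (-4012) = 10060 lies outside [-8192, 8191].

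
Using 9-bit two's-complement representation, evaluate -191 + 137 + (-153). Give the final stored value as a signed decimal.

-207

-191 + 137 = -54 (111001010)
-54 + (-153) = -207 (100110001)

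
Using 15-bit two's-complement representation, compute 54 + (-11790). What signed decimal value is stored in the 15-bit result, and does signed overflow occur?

-11736; no overflow

54 → 000000000110110
-11790 → 101000111110010
  000000000110110
+ 101000111110010
= 101001000101000
Result 101001000101000: MSB = 1 → 21032 − 32768 = -11736.
Addends have opposite signs, so signed overflow cannot occur.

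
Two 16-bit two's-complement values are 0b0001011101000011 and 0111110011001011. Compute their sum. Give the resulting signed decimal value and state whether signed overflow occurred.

0b0001011101000011 → 0001011101000011 = 5955 (signed)
0111110011001011 = 31947 (signed)
  0001011101000011
+ 0111110011001011
= 1001010000001110
Result 1001010000001110: MSB = 1 → 37902 − 65536 = -27634.
Both addends are non-negative but the stored result is negative: signed overflow. The true value 5955 + 31947 = 37902 lies outside [-32768, 32767].

-27634; overflow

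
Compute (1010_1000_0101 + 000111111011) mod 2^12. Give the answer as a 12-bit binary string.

110010000000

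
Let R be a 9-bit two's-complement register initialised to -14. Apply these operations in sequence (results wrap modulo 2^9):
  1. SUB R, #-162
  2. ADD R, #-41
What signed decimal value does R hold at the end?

107

Start: R = -14 = 111110010.
R = -14 − (-162) = 148 = 010010100
R = 148 + (-41) = 107 = 001101011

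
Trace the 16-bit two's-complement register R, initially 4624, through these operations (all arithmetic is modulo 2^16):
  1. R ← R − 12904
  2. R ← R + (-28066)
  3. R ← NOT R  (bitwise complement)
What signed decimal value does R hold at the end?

Start: R = 4624 = 0001001000010000.
R = 4624 − 12904 = -8280 = 1101111110101000
R = -8280 + (-28066) = -36346; wraps to 29190 = 0111001000000110
R = NOT 0111001000000110 = 1000110111111001 = -29191

-29191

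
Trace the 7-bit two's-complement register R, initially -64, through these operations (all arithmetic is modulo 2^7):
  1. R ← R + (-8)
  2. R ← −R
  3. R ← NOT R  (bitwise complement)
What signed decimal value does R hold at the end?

55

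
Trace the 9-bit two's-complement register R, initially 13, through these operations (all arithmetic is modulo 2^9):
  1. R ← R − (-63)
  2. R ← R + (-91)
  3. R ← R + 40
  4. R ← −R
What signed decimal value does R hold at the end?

Start: R = 13 = 000001101.
R = 13 − (-63) = 76 = 001001100
R = 76 + (-91) = -15 = 111110001
R = -15 + 40 = 25 = 000011001
R = −(25) = -25 = 111100111

-25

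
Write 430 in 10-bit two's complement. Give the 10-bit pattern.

430 is non-negative, so write it directly in 10 bits: 0110101110.

0110101110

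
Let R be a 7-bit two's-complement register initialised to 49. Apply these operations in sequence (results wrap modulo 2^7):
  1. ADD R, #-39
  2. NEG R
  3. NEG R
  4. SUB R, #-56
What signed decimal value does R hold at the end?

-62

Start: R = 49 = 0110001.
R = 49 + (-39) = 10 = 0001010
R = −(10) = -10 = 1110110
R = −(-10) = 10 = 0001010
R = 10 − (-56) = 66; wraps to -62 = 1000010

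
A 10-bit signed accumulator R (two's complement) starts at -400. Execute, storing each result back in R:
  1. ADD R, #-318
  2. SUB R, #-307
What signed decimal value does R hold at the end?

Start: R = -400 = 1001110000.
R = -400 + (-318) = -718; wraps to 306 = 0100110010
R = 306 − (-307) = 613; wraps to -411 = 1001100101

-411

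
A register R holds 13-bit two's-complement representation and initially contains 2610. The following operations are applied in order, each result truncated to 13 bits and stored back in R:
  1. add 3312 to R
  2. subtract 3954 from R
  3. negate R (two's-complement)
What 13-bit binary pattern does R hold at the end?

Start: R = 2610 = 0101000110010.
R = 2610 + 3312 = 5922; wraps to -2270 = 1011100100010
R = -2270 − 3954 = -6224; wraps to 1968 = 0011110110000
R = −(1968) = -1968 = 1100001010000

1100001010000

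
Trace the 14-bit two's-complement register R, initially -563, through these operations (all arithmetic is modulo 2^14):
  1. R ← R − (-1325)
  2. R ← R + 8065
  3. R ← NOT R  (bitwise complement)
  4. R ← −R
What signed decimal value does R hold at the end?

-7556

Start: R = -563 = 11110111001101.
R = -563 − (-1325) = 762 = 00001011111010
R = 762 + 8065 = 8827; wraps to -7557 = 10001001111011
R = NOT 10001001111011 = 01110110000100 = 7556
R = −(7556) = -7556 = 10001001111100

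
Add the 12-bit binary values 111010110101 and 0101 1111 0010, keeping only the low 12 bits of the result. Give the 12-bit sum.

  111010110101
+ 010111110010
= 010010100111  (discard carry-out 1)

010010100111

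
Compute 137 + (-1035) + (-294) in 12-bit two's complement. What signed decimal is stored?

137 + (-1035) = -898 (110001111110)
-898 + (-294) = -1192 (101101011000)

-1192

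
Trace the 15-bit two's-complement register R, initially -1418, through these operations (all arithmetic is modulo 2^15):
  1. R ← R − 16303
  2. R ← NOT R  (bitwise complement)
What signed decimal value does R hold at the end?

Start: R = -1418 = 111101001110110.
R = -1418 − 16303 = -17721; wraps to 15047 = 011101011000111
R = NOT 011101011000111 = 100010100111000 = -15048

-15048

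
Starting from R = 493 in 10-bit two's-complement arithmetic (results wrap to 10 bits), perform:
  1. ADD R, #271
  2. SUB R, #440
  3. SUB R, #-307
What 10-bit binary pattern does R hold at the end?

1001110111

Start: R = 493 = 0111101101.
R = 493 + 271 = 764; wraps to -260 = 1011111100
R = -260 − 440 = -700; wraps to 324 = 0101000100
R = 324 − (-307) = 631; wraps to -393 = 1001110111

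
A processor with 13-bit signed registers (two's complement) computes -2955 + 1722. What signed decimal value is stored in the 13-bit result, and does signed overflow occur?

-1233; no overflow

-2955 → 1010001110101
1722 → 0011010111010
  1010001110101
+ 0011010111010
= 1101100101111
Result 1101100101111: MSB = 1 → 6959 − 8192 = -1233.
Addends have opposite signs, so signed overflow cannot occur.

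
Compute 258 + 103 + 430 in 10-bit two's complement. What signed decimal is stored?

258 + 103 = 361 (0101101001)
361 + 430 = 791 → wraps to -233 (1100010111)

-233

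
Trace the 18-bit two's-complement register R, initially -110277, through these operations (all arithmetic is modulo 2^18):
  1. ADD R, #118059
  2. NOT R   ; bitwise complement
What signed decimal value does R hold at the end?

Start: R = -110277 = 100101000100111011.
R = -110277 + 118059 = 7782 = 000001111001100110
R = NOT 000001111001100110 = 111110000110011001 = -7783

-7783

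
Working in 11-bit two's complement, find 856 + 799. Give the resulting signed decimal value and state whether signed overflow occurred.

856 → 01101011000
799 → 01100011111
  01101011000
+ 01100011111
= 11001110111
Result 11001110111: MSB = 1 → 1655 − 2048 = -393.
Both addends are non-negative but the stored result is negative: signed overflow. The true value 856 + 799 = 1655 lies outside [-1024, 1023].

-393; overflow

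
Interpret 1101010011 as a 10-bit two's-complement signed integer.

-173

MSB is 1, so the value is negative.
Unsigned reading: 851. Subtract 2^10 = 1024: 851 − 1024 = -173.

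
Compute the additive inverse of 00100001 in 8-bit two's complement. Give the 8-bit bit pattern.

11011111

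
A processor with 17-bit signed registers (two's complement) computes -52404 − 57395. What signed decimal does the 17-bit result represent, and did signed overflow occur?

21273; overflow

-52404 → 10011001101001100
57395 → 01110000000110011
Subtract via negate-and-add: invert 01110000000110011 + 1 = 10001111111001101 (i.e. -57395).
  10011001101001100
+ 10001111111001101
= 00101001100011001  (discard carry-out 1)
Result 00101001100011001: MSB = 0 → value 21273.
Both addends (after negating the subtrahend) are negative but the stored result is non-negative: signed overflow. The true value -52404 − 57395 = -109799 lies outside [-65536, 65535].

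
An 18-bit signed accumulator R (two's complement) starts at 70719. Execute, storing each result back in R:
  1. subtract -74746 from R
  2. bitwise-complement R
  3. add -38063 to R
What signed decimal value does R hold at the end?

78615

Start: R = 70719 = 010001010000111111.
R = 70719 − (-74746) = 145465; wraps to -116679 = 100011100000111001
R = NOT 100011100000111001 = 011100011111000110 = 116678
R = 116678 + (-38063) = 78615 = 010011001100010111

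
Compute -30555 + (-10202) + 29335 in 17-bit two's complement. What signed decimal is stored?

-11422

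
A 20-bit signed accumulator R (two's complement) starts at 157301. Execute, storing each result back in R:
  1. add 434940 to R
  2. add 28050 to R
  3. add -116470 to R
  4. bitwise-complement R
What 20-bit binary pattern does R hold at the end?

10000100111111110010

Start: R = 157301 = 00100110011001110101.
R = 157301 + 434940 = 592241; wraps to -456335 = 10010000100101110001
R = -456335 + 28050 = -428285 = 10010111011100000011
R = -428285 + (-116470) = -544755; wraps to 503821 = 01111011000000001101
R = NOT 01111011000000001101 = 10000100111111110010 = -503822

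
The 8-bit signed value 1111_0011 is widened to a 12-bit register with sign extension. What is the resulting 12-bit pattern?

111111110011

MSB of 11110011 is 1; replicate it into the new high bits.
1111|11110011 → 111111110011 (still -13).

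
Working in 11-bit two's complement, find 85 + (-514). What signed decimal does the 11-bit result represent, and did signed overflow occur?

85 → 00001010101
-514 → 10111111110
  00001010101
+ 10111111110
= 11001010011
Result 11001010011: MSB = 1 → 1619 − 2048 = -429.
Addends have opposite signs, so signed overflow cannot occur.

-429; no overflow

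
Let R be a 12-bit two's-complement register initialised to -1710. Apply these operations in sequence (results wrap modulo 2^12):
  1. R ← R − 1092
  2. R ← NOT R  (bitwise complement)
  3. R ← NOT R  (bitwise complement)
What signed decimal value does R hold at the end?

Start: R = -1710 = 100101010010.
R = -1710 − 1092 = -2802; wraps to 1294 = 010100001110
R = NOT 010100001110 = 101011110001 = -1295
R = NOT 101011110001 = 010100001110 = 1294

1294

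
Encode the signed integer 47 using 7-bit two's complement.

47 is non-negative, so write it directly in 7 bits: 0101111.

0101111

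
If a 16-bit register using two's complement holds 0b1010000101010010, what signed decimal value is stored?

-24238

MSB is 1, so the value is negative.
Invert: 0101111010101101. Add 1: 0101111010101110 = 24238. So the value is −24238.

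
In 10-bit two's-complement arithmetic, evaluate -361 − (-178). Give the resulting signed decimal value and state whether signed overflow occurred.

-361 → 1010010111
-178 → 1101001110
Subtract via negate-and-add: invert 1101001110 + 1 = 0010110010 (i.e. 178).
  1010010111
+ 0010110010
= 1101001001
Result 1101001001: MSB = 1 → 841 − 1024 = -183.
Addends (after negating the subtrahend) have opposite signs, so signed overflow cannot occur.

-183; no overflow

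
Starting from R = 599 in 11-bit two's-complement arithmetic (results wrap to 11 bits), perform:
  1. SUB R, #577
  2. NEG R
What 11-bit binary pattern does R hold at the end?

Start: R = 599 = 01001010111.
R = 599 − 577 = 22 = 00000010110
R = −(22) = -22 = 11111101010

11111101010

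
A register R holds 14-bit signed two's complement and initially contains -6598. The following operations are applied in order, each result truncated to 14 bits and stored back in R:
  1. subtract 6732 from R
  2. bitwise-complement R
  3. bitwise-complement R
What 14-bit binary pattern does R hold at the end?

00101111101110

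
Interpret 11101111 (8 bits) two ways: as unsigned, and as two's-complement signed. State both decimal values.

Unsigned: 11101111 = 239.
Signed: MSB=1 → 239 − 256 = -17.

unsigned = 239, signed = -17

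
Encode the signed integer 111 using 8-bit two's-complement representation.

01101111

111 is non-negative, so write it directly in 8 bits: 01101111.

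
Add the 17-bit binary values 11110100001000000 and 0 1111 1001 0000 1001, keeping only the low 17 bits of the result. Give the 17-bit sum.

  11110100001000000
+ 01111100100001001
= 01110000101001001  (discard carry-out 1)

01110000101001001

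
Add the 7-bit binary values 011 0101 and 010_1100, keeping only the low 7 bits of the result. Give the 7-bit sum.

  0110101
+ 0101100
= 1100001

1100001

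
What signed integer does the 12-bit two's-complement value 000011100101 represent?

229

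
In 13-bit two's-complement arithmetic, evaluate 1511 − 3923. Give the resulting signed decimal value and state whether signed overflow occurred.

-2412; no overflow

1511 → 0010111100111
3923 → 0111101010011
Subtract via negate-and-add: invert 0111101010011 + 1 = 1000010101101 (i.e. -3923).
  0010111100111
+ 1000010101101
= 1011010010100
Result 1011010010100: MSB = 1 → 5780 − 8192 = -2412.
Addends (after negating the subtrahend) have opposite signs, so signed overflow cannot occur.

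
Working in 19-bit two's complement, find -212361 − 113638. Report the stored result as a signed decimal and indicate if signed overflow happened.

198289; overflow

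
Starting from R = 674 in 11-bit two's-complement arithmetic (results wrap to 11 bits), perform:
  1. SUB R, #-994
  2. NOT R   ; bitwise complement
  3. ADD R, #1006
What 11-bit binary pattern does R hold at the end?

10101101001

Start: R = 674 = 01010100010.
R = 674 − (-994) = 1668; wraps to -380 = 11010000100
R = NOT 11010000100 = 00101111011 = 379
R = 379 + 1006 = 1385; wraps to -663 = 10101101001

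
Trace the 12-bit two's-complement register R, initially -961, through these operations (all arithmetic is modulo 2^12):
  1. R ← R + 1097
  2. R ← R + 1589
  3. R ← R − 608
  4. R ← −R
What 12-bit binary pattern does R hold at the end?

101110100011

Start: R = -961 = 110000111111.
R = -961 + 1097 = 136 = 000010001000
R = 136 + 1589 = 1725 = 011010111101
R = 1725 − 608 = 1117 = 010001011101
R = −(1117) = -1117 = 101110100011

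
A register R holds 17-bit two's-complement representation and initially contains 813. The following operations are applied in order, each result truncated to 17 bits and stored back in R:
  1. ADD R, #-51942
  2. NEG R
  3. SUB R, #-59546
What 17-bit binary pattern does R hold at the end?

11011000001010011

Start: R = 813 = 00000001100101101.
R = 813 + (-51942) = -51129 = 10011100001000111
R = −(-51129) = 51129 = 01100011110111001
R = 51129 − (-59546) = 110675; wraps to -20397 = 11011000001010011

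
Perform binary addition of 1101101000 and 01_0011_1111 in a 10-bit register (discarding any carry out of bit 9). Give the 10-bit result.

0010100111

  1101101000
+ 0100111111
= 0010100111  (discard carry-out 1)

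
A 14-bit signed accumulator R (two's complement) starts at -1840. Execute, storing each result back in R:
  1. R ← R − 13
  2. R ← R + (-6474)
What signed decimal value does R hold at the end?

8057

Start: R = -1840 = 11100011010000.
R = -1840 − 13 = -1853 = 11100011000011
R = -1853 + (-6474) = -8327; wraps to 8057 = 01111101111001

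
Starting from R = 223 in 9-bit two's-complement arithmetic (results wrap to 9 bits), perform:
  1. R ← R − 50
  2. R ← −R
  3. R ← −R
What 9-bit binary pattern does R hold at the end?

010101101

Start: R = 223 = 011011111.
R = 223 − 50 = 173 = 010101101
R = −(173) = -173 = 101010011
R = −(-173) = 173 = 010101101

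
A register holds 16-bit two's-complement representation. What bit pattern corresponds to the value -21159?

|-21159| = 21159 = 0101001010100111 in 16 bits.
Invert the bits: 1010110101011000. Add 1: 1010110101011001.
Check: 1010110101011001 reads as 44377 − 65536 = -21159.

1010110101011001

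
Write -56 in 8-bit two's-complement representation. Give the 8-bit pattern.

|-56| = 56 = 00111000 in 8 bits.
Invert the bits: 11000111. Add 1: 11001000.

11001000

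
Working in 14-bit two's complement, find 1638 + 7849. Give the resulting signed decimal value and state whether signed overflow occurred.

-6897; overflow

1638 → 00011001100110
7849 → 01111010101001
  00011001100110
+ 01111010101001
= 10010100001111
Result 10010100001111: MSB = 1 → 9487 − 16384 = -6897.
Both addends are non-negative but the stored result is negative: signed overflow. The true value 1638 + 7849 = 9487 lies outside [-8192, 8191].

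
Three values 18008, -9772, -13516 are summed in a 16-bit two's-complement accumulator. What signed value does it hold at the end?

-5280

18008 + (-9772) = 8236 (0010000000101100)
8236 + (-13516) = -5280 (1110101101100000)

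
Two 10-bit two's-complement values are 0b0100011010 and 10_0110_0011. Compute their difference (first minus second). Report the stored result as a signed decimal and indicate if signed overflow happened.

0b0100011010 → 0100011010 = 282 (signed)
10_0110_0011 → 1001100011 = -413 (signed)
Subtract via negate-and-add: invert 1001100011 + 1 = 0110011101 (i.e. 413).
  0100011010
+ 0110011101
= 1010110111
Result 1010110111: MSB = 1 → 695 − 1024 = -329.
Both addends (after negating the subtrahend) are non-negative but the stored result is negative: signed overflow. The true value 282 − (-413) = 695 lies outside [-512, 511].

-329; overflow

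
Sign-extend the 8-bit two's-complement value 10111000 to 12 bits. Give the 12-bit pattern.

MSB of 10111000 is 1; replicate it into the new high bits.
1111|10111000 → 111110111000 (still -72).

111110111000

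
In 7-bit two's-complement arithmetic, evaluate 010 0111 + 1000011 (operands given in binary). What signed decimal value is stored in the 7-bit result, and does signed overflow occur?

010 0111 → 0100111 = 39 (signed)
1000011 = -61 (signed)
  0100111
+ 1000011
= 1101010
Result 1101010: MSB = 1 → 106 − 128 = -22.
Addends have opposite signs, so signed overflow cannot occur.

-22; no overflow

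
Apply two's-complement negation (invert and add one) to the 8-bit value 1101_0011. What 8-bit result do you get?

00101101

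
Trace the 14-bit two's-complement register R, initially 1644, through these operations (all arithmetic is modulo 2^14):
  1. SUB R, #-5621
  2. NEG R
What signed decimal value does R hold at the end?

-7265

Start: R = 1644 = 00011001101100.
R = 1644 − (-5621) = 7265 = 01110001100001
R = −(7265) = -7265 = 10001110011111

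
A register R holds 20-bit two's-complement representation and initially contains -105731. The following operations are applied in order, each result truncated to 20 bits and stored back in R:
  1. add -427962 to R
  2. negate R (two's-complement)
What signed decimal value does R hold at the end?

-514883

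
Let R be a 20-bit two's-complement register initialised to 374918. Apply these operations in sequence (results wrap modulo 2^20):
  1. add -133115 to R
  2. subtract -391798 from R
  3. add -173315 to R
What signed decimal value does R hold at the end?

460286

Start: R = 374918 = 01011011100010000110.
R = 374918 + (-133115) = 241803 = 00111011000010001011
R = 241803 − (-391798) = 633601; wraps to -414975 = 10011010101100000001
R = -414975 + (-173315) = -588290; wraps to 460286 = 01110000010111111110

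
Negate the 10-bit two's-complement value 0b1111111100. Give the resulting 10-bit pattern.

0000000100

Invert: 0000000011. Add 1: 0000000100.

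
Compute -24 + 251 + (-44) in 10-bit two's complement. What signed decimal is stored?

-24 + 251 = 227 (0011100011)
227 + (-44) = 183 (0010110111)

183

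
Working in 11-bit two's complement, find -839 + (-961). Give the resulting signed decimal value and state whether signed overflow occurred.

248; overflow

-839 → 10010111001
-961 → 10000111111
  10010111001
+ 10000111111
= 00011111000  (discard carry-out 1)
Result 00011111000: MSB = 0 → value 248.
Both addends are negative but the stored result is non-negative: signed overflow. The true value -839 + (-961) = -1800 lies outside [-1024, 1023].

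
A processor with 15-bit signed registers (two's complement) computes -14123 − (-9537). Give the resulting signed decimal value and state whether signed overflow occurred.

-14123 → 100100011010101
-9537 → 101101010111111
Subtract via negate-and-add: invert 101101010111111 + 1 = 010010101000001 (i.e. 9537).
  100100011010101
+ 010010101000001
= 110111000010110
Result 110111000010110: MSB = 1 → 28182 − 32768 = -4586.
Addends (after negating the subtrahend) have opposite signs, so signed overflow cannot occur.

-4586; no overflow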